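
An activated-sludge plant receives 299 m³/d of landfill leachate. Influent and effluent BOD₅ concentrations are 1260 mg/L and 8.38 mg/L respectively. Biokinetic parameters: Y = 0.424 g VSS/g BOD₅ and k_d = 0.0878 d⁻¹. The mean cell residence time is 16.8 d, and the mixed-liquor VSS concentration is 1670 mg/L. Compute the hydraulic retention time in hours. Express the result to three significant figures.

τ ≈ 51.8 h

Steady-state biomass mass balance: V·X·(1 + k_d·θ_c) = Y·Q·(S₀ − S)·θ_c, so V = 0.424 × 299 × (1260 − 8.38) × 16.8 / [1670 × (1 + 0.0878 × 16.8)] = 2.67×10^6 / 4133 = 644.9 m³.
τ = V/Q = 644.9/299 = 2.157 d, or 51.77 h.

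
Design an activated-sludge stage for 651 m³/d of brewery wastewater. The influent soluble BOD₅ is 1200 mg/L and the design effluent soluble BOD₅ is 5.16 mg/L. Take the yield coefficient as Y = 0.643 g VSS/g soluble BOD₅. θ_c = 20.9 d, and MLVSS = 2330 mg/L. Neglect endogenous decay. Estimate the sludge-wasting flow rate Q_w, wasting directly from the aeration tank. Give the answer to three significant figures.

Q_w ≈ 215 m³/d

With k_d = 0 the design equation reduces to V = Y Q (S₀−S) θ_c / X = 0.643 × 651 × (1200 − 5.16) × 20.9 / 2330 = 4486 m³.
For wasting at MLVSS concentration, Q_w = V/θ_c = 4486/20.9 = 214.7 m³/d.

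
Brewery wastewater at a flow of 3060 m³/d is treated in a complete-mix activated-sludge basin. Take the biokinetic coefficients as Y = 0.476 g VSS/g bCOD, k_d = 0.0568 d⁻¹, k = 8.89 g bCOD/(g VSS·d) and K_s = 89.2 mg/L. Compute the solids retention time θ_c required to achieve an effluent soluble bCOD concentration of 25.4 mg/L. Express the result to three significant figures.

From 1/θ_c = Y·k·S/(K_s + S) − k_d: Y·k·S/(K_s+S) = 0.476 × 8.89 × 25.4 / (89.2 + 25.4) = 0.9379 d⁻¹.
Then 1/θ_c = μ − k_d = 0.9379 − 0.0568 = 0.8811 d⁻¹, giving θ_c = 1.135 d.

θ_c ≈ 1.13 d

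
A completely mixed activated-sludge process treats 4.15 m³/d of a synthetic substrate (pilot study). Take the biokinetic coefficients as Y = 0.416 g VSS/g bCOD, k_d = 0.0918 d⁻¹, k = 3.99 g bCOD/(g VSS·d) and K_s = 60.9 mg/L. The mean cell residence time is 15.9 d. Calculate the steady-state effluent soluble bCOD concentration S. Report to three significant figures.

S ≈ 6.26 mg/L

Effluent substrate depends only on kinetics and SRT: S = K_s(1 + k_d θ_c) / [θ_c(Yk − k_d) − 1] = 60.9 × (1 + 0.0918 × 15.9) / [15.9 × (0.416 × 3.99 − 0.0918) − 1] = 149.8 / 23.93 = 6.259 mg/L.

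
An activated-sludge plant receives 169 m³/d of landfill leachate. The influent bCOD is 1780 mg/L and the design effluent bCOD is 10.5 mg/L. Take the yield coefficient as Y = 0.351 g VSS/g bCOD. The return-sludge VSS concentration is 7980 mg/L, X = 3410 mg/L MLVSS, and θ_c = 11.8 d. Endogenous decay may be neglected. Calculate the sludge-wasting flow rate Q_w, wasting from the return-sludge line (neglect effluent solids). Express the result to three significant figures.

Q_w ≈ 13.2 m³/d

V·X = Y·Q·ΔS·θ_c gives V = 0.351 × 169 × (1780 − 10.5) × 11.8 / 3410 = 363.2 m³.
θ_c = V·X/(Q_w·X_r) when wasting from the recycle, so Q_w = V·X/(θ_c·X_r) = 363.2 × 3410 / (11.8 × 7980) = 13.15 m³/d.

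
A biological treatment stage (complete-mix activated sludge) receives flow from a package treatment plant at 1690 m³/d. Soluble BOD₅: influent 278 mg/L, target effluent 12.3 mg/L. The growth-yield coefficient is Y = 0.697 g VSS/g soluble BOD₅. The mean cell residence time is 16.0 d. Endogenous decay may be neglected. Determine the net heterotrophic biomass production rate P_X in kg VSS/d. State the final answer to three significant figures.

No decay correction is needed, so Y_obs = Y = 0.697.
Q·(S₀ − S) = 1690 × (278 − 12.3) × 10⁻³ = 449.0 kg/d removed.
So the net sludge growth is P_X = 0.6970 × 449.0 = 313.0 kg VSS/d.

P_X ≈ 313 kg VSS/d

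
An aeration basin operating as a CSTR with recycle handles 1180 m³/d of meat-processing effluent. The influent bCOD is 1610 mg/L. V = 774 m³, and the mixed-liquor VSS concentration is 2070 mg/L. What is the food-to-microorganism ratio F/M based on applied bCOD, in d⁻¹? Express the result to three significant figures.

F/M ≈ 1.19 d⁻¹

Food-to-microorganism ratio F/M = Q S₀ / (V X) = 1180 × 1610 / (774.0 × 2070) = 1.186 d⁻¹.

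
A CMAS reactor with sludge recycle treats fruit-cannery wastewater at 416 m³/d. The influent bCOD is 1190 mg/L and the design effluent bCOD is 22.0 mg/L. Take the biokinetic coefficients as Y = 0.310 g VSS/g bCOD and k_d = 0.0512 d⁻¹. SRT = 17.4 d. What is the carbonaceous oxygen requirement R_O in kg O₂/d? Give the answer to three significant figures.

R_O ≈ 373 kg O₂/d

Correct the yield for decay: Y_obs = Y/(1 + k_d θ_c) = 0.310 / (1 + 0.0512 × 17.4) = 0.310 / 1.891 = 0.1639.
ΔS = 1190 − 22.0 = 1168 mg/L, so the substrate removal rate is 416 × 1168/1000 = 485.9 kg bCOD/d.
P_X = Y_obs·Q·(S₀ − S) = 0.1639 × 485.9 = 79.66 kg VSS/d.
Carbonaceous O₂ demand = substrate oxidised − cell-mass equivalent = 485.9 − 1.42 × 79.66 = 372.8 kg O₂/d.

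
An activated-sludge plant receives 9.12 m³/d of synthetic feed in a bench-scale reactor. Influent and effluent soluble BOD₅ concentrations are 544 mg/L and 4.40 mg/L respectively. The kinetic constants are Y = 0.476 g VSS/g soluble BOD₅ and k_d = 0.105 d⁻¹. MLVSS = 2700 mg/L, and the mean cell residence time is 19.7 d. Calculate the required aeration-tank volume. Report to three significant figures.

V ≈ 5.57 m³

Rearranging the biomass balance for a CMAS with decay, V = Y·Q·ΔS·θ_c / [X·(1+k_d θ_c)] = 0.476 × 9.12 × (544 − 4.40) × 19.7 / [2700 × (1 + 0.105 × 19.7)] = 4.61×10^4 / 8285 = 5.570 m³.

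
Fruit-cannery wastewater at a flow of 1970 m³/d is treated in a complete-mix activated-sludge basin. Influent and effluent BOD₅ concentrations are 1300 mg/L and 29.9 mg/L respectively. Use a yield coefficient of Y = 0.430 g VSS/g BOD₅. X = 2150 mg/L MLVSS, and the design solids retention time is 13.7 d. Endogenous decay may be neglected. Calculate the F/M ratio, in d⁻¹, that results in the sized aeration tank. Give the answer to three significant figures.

Biomass mass balance (decay neglected): V·X = Y·Q·(S₀ − S)·θ_c, so V = 0.430 × 1970 × (1300 − 29.9) × 13.7 / 2150 = 6856 m³.
F/M = applied load / biomass = Q·S₀/(V·X) = 1970 × 1300 / (6856 × 2150) = 0.1737 d⁻¹.

F/M ≈ 0.174 d⁻¹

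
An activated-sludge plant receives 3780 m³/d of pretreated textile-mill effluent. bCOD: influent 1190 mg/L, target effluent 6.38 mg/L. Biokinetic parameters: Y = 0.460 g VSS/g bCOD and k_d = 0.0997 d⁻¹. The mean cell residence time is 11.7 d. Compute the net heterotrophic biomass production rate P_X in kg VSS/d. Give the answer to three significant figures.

Observed yield with endogenous decay: Y_obs = Y / (1 + k_d·θ_c) = 0.460 / (1 + 0.0997 × 11.7) = 0.460 / 2.166 = 0.2123 g VSS/g bCOD.
Substrate removed = Q·(S₀ − S) = 3780 m³/d × (1190 − 6.38) g/m³ = 4.47×10^6 g/d = 4474 kg/d.
Biomass produced: P_X = Y_obs·Q·ΔS = 0.2123 × 4474 ≈ 950.0 kg VSS/d.

P_X ≈ 950 kg VSS/d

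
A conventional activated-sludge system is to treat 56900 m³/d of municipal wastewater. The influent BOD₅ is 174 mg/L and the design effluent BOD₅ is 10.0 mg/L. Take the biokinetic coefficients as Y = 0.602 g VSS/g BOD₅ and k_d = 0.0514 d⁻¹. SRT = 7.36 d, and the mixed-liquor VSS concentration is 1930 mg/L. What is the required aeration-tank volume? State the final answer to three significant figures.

Rearranging the biomass balance for a CMAS with decay, V = Y·Q·ΔS·θ_c / [X·(1+k_d θ_c)] = 0.602 × 56900 × (174 − 10.0) × 7.36 / [1930 × (1 + 0.0514 × 7.36)] = 4.13×10^7 / 2660 = 15543 m³.

V ≈ 15500 m³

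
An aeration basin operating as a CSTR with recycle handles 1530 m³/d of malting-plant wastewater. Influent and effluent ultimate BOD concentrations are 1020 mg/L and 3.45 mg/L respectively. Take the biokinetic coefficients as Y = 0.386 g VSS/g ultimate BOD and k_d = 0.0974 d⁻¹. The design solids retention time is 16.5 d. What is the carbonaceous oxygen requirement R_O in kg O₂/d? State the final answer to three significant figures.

R_O ≈ 1230 kg O₂/d

Observed yield with endogenous decay: Y_obs = Y / (1 + k_d·θ_c) = 0.386 / (1 + 0.0974 × 16.5) = 0.386 / 2.607 = 0.1481 g VSS/g ultimate BOD.
Substrate removed = Q·(S₀ − S) = 1530 m³/d × (1020 − 3.45) g/m³ = 1.56×10^6 g/d = 1555 kg/d.
Net sludge production P_X = 0.1481 × 1555 = 230.3 kg VSS/d.
R_O = Q·(S₀ − S) − 1.42·P_X = 1555 − 1.42 × 230.3 = 1228 kg O₂/d.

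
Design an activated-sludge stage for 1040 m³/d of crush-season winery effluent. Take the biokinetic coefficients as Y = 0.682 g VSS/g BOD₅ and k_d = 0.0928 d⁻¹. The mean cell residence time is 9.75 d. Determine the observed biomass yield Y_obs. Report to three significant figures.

Y_obs ≈ 0.358 g VSS/g BOD₅

Y_obs = Y / (1 + k_d θ_c) = 0.682 / (1 + 0.0928 × 9.75) = 0.682 / 1.905 = 0.3580.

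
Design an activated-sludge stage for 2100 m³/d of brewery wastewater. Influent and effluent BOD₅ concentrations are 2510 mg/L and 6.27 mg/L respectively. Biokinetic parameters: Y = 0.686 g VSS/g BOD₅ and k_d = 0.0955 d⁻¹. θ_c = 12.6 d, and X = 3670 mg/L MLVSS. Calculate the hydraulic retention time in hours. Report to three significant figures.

τ ≈ 64.2 h

Steady-state biomass mass balance: V·X·(1 + k_d·θ_c) = Y·Q·(S₀ − S)·θ_c, so V = 0.686 × 2100 × (2510 − 6.27) × 12.6 / [3670 × (1 + 0.0955 × 12.6)] = 4.54×10^7 / 8086 = 5620 m³.
τ = V/Q = 5620/2100 = 2.676 d, or 64.23 h.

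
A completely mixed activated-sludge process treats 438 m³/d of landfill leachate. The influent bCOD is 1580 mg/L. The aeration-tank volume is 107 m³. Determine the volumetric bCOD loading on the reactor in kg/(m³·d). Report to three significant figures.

L_v ≈ 6.47 kg bCOD/(m³·d)

L_v = Q S₀ / V = 438 × 1580 × 10⁻³ / 107.0 = 6.468 kg/(m³·d).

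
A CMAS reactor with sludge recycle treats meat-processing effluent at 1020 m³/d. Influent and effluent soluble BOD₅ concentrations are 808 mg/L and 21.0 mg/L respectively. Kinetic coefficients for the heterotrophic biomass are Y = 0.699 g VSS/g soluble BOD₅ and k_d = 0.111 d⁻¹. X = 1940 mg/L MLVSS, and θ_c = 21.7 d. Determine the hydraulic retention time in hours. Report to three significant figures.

τ ≈ 43.3 h

Steady-state biomass mass balance: V·X·(1 + k_d·θ_c) = Y·Q·(S₀ − S)·θ_c, so V = 0.699 × 1020 × (808 − 21.0) × 21.7 / [1940 × (1 + 0.111 × 21.7)] = 1.22×10^7 / 6613 = 1841 m³.
τ = V/Q = 1841/1020 = 1.805 d, or 43.32 h.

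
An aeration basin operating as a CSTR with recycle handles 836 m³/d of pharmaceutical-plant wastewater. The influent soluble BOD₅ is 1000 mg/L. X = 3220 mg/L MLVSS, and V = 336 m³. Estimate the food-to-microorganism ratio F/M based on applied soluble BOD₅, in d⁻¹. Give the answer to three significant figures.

F/M ≈ 0.773 d⁻¹

Food-to-microorganism ratio F/M = Q S₀ / (V X) = 836 × 1000 / (336.0 × 3220) = 0.7727 d⁻¹.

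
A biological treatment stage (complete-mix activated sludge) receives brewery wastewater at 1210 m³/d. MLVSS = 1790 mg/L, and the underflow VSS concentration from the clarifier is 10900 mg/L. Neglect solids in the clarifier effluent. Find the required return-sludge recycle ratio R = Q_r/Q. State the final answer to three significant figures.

Mass balance around the secondary clarifier (neglecting effluent solids): R = X / (X_r − X) = 1790 / (10900 − 1790) = 0.1965.

R ≈ 0.196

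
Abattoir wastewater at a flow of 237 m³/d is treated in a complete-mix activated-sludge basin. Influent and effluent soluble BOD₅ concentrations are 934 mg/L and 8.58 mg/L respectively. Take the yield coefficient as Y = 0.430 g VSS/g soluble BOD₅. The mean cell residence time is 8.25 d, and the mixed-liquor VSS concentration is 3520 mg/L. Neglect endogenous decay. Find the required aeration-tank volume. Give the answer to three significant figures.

V ≈ 221 m³

With k_d = 0 the design equation reduces to V = Y Q (S₀−S) θ_c / X = 0.430 × 237 × (934 − 8.58) × 8.25 / 3520 = 221.0 m³.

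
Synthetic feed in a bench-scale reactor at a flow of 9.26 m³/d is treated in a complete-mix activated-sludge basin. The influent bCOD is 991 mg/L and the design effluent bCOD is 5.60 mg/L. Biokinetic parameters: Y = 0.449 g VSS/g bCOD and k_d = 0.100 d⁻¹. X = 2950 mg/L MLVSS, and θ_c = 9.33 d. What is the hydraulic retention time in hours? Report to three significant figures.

Steady-state biomass mass balance: V·X·(1 + k_d·θ_c) = Y·Q·(S₀ − S)·θ_c, so V = 0.449 × 9.26 × (991 − 5.60) × 9.33 / [2950 × (1 + 0.100 × 9.33)] = 3.82×10^4 / 5702 = 6.703 m³.
τ = V/Q = 6.703/9.26 = 0.7239 d, or 17.37 h.

τ ≈ 17.4 h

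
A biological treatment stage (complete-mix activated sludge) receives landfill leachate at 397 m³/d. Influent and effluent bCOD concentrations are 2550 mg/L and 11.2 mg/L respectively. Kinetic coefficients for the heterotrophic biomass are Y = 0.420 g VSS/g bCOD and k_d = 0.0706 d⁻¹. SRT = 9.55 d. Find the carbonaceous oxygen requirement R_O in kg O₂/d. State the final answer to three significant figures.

Correct the yield for decay: Y_obs = Y/(1 + k_d θ_c) = 0.420 / (1 + 0.0706 × 9.55) = 0.420 / 1.674 = 0.2509.
Substrate removed = Q·(S₀ − S) = 397 m³/d × (2550 − 11.2) g/m³ = 1.01×10^6 g/d = 1008 kg/d.
Net sludge production P_X = 0.2509 × 1008 = 252.8 kg VSS/d.
Carbonaceous O₂ demand = substrate oxidised − cell-mass equivalent = 1008 − 1.42 × 252.8 = 648.9 kg O₂/d.

R_O ≈ 649 kg O₂/d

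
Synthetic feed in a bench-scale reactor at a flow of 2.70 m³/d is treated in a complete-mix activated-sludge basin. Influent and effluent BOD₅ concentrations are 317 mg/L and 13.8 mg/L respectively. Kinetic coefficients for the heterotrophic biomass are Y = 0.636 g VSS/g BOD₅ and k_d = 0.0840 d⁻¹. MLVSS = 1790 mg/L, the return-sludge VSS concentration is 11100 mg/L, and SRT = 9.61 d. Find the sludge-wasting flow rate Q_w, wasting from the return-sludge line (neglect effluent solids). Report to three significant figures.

Steady-state biomass mass balance: V·X·(1 + k_d·θ_c) = Y·Q·(S₀ − S)·θ_c, so V = 0.636 × 2.70 × (317 − 13.8) × 9.61 / [1790 × (1 + 0.0840 × 9.61)] = 5×10^3 / 3235 = 1.547 m³.
Wasting from the return line (neglecting effluent solids): Q_w = V·X / (θ_c·X_r) = 1.547 × 1790 / (9.61 × 11100) = 0.02595 m³/d.

Q_w ≈ 0.0260 m³/d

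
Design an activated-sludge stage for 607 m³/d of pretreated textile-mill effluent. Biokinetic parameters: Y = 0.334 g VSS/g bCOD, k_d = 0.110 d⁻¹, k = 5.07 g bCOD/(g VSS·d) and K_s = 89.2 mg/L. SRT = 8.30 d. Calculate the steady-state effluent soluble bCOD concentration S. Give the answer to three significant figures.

For a completely mixed reactor with recycle the Lawrence–McCarty relation gives S = K_s·(1 + k_d·θ_c) / [θ_c·(Y·k − k_d) − 1] = 89.2 × (1 + 0.110 × 8.30) / [8.30 × (0.334 × 5.07 − 0.110) − 1] = 170.6 / 12.14 = 14.05 mg/L.

S ≈ 14.1 mg/L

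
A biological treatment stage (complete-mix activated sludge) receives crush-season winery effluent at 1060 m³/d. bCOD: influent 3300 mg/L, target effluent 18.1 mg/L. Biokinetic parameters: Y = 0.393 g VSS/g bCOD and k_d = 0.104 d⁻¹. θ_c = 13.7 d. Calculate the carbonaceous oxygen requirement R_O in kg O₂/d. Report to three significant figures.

Correct the yield for decay: Y_obs = Y/(1 + k_d θ_c) = 0.393 / (1 + 0.104 × 13.7) = 0.393 / 2.425 = 0.1621.
Q·(S₀ − S) = 1060 × (3300 − 18.1) × 10⁻³ = 3479 kg/d removed.
Biomass synthesised: P_X = Y_obs × 3479 = 563.8 kg VSS/d.
R_O = Q·(S₀ − S) − 1.42·P_X = 3479 − 1.42 × 563.8 = 2678 kg O₂/d.

R_O ≈ 2680 kg O₂/d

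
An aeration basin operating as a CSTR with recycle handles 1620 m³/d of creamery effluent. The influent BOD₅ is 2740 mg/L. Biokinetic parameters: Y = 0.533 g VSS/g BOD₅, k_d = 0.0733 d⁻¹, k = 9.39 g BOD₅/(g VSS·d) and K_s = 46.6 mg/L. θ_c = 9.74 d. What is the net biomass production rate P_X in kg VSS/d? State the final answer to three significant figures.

P_X ≈ 1380 kg VSS/d

Effluent substrate depends only on kinetics and SRT: S = K_s(1 + k_d θ_c) / [θ_c(Yk − k_d) − 1] = 46.6 × (1 + 0.0733 × 9.74) / [9.74 × (0.533 × 9.39 − 0.0733) − 1] = 79.87 / 47.03 = 1.698 mg/L.
Correct the yield for decay: Y_obs = Y/(1 + k_d θ_c) = 0.533 / (1 + 0.0733 × 9.74) = 0.533 / 1.714 = 0.3110.
ΔS = 2740 − 1.70 = 2738 mg/L, so the substrate removal rate is 1620 × 2738/1000 = 4436 kg BOD₅/d.
Biomass produced: P_X = Y_obs·Q·ΔS = 0.3110 × 4436 ≈ 1380 kg VSS/d.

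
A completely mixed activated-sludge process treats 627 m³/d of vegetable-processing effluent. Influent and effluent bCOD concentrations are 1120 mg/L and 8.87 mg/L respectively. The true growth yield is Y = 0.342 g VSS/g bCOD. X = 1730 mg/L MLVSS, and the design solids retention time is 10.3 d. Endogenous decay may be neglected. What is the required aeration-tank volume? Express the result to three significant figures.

V·X = Y·Q·ΔS·θ_c gives V = 0.342 × 627 × (1120 − 8.87) × 10.3 / 1730 = 1419 m³.

V ≈ 1420 m³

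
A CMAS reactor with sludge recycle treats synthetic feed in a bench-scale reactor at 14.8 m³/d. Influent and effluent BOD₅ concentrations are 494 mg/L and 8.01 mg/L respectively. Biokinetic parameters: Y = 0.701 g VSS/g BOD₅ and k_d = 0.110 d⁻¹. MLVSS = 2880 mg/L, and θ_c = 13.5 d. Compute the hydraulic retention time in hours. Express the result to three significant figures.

τ ≈ 15.4 h

From the SRT design equation V = Y Q (S₀−S) θ_c / [X (1 + k_d θ_c)] = 0.701 × 14.8 × (494 − 8.01) × 13.5 / [2880 × (1 + 0.110 × 13.5)] = 6.81×10^4 / 7157 = 9.511 m³.
Hydraulic retention time τ = V/Q = 9.511 / 14.8 = 0.6426 d = 15.42 h.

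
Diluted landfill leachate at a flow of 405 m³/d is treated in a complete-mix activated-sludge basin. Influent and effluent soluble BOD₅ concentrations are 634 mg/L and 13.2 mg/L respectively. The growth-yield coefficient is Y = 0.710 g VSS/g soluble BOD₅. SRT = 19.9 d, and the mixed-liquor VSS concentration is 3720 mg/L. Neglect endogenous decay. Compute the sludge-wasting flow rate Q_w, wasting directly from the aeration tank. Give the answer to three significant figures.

V·X = Y·Q·ΔS·θ_c gives V = 0.710 × 405 × (634 − 13.2) × 19.9 / 3720 = 954.9 m³.
With mixed-liquor wasting, θ_c = V/Q_w, so Q_w = V/θ_c = 954.9/19.9 = 47.99 m³/d.

Q_w ≈ 48.0 m³/d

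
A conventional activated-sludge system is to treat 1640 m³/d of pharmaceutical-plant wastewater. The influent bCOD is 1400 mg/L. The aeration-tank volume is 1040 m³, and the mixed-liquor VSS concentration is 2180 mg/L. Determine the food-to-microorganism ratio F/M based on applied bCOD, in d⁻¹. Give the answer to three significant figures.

F/M ≈ 1.01 d⁻¹

F/M = Q·S₀ / (V·X) = 1640 × 1400 / (1040 × 2180) = 1.013 g bCOD·(g VSS·d)⁻¹.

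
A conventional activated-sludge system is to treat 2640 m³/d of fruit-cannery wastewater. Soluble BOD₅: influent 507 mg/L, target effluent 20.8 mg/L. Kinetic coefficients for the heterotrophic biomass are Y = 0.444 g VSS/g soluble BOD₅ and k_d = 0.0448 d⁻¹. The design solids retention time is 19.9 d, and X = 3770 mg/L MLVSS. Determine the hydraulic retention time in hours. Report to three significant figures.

τ ≈ 14.5 h

Rearranging the biomass balance for a CMAS with decay, V = Y·Q·ΔS·θ_c / [X·(1+k_d θ_c)] = 0.444 × 2640 × (507 − 20.8) × 19.9 / [3770 × (1 + 0.0448 × 19.9)] = 1.13×10^7 / 7131 = 1590 m³.
HRT = V/Q = 1590 m³ / 2640 m³·d⁻¹ = 0.6024 d × 24 = 14.46 h.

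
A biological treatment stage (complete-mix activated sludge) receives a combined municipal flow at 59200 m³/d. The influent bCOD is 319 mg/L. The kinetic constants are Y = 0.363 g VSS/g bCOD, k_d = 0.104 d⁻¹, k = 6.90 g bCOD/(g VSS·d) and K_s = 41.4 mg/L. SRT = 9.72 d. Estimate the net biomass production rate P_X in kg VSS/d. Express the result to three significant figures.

From the Monod/SRT balance for a CMAS, S = K_s·(1+k_d θ_c)/[θ_c·(Y k − k_d) − 1] = 41.4 × (1 + 0.104 × 9.72) / [9.72 × (0.363 × 6.90 − 0.104) − 1] = 83.25 / 22.33 = 3.727 mg/L.
Observed yield with endogenous decay: Y_obs = Y / (1 + k_d·θ_c) = 0.363 / (1 + 0.104 × 9.72) = 0.363 / 2.011 = 0.1805 g VSS/g bCOD.
Q·(S₀ − S) = 59200 × (319 − 3.73) × 10⁻³ = 18664 kg/d removed.
Biomass produced: P_X = Y_obs·Q·ΔS = 0.1805 × 18664 ≈ 3369 kg VSS/d.

P_X ≈ 3370 kg VSS/d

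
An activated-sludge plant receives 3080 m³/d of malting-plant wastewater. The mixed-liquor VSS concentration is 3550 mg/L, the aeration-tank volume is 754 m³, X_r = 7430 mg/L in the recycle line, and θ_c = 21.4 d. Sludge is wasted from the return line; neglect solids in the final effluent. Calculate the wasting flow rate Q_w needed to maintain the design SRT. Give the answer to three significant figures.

Q_w ≈ 16.8 m³/d

Q_w = (V·X)/(θ_c X_r) = 754.0 × 3550 / (21.4 × 7430) = 16.83 m³/d.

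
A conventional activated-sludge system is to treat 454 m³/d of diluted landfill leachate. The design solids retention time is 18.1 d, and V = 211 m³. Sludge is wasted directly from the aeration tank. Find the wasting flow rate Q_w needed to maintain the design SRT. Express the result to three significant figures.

Q_w ≈ 11.7 m³/d

For wasting at MLVSS concentration, Q_w = V/θ_c = 211.0/18.1 = 11.66 m³/d.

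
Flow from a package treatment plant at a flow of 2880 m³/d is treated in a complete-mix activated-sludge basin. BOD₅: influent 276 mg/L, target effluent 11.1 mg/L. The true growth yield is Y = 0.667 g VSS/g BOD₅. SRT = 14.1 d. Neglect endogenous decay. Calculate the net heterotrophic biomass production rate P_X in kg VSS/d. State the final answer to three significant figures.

No decay correction is needed, so Y_obs = Y = 0.667.
Mass of BOD₅ removed per day: Q(S₀ − S) = 2880 × 264.9 g/m³ = 762.9 kg/d.
Net biomass production P_X = Y_obs × Q·(S₀ − S) = 0.6670 × 762.9 = 508.9 kg VSS/d.

P_X ≈ 509 kg VSS/d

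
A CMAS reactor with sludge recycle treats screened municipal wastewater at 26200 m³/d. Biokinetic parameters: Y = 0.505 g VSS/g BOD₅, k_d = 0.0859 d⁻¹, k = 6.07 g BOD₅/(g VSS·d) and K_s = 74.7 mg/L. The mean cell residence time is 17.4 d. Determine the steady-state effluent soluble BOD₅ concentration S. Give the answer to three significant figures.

Effluent substrate depends only on kinetics and SRT: S = K_s(1 + k_d θ_c) / [θ_c(Yk − k_d) − 1] = 74.7 × (1 + 0.0859 × 17.4) / [17.4 × (0.505 × 6.07 − 0.0859) − 1] = 186.4 / 50.84 = 3.665 mg/L.

S ≈ 3.67 mg/L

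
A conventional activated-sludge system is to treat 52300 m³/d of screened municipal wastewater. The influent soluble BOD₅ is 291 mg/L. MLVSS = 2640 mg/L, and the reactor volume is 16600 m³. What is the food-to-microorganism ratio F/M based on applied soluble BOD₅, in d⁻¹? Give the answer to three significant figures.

F/M ≈ 0.347 d⁻¹

F/M = applied load / biomass = Q·S₀/(V·X) = 52300 × 291 / (16600 × 2640) = 0.3473 d⁻¹.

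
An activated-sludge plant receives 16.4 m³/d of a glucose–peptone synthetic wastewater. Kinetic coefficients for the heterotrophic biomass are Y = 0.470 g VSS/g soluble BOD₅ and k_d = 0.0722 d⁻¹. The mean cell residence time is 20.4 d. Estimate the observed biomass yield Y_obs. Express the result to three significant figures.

Y_obs ≈ 0.190 g VSS/g soluble BOD₅

Y_obs = Y / (1 + k_d θ_c) = 0.470 / (1 + 0.0722 × 20.4) = 0.470 / 2.473 = 0.1901.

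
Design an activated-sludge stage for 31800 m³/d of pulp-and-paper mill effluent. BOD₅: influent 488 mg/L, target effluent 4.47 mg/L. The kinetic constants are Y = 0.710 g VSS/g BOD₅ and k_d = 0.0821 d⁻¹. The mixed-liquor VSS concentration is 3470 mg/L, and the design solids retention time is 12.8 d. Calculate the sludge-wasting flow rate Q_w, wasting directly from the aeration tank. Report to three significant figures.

From the SRT design equation V = Y Q (S₀−S) θ_c / [X (1 + k_d θ_c)] = 0.710 × 31800 × (488 − 4.47) × 12.8 / [3470 × (1 + 0.0821 × 12.8)] = 1.4×10^8 / 7117 = 19636 m³.
Wasting from the aeration tank: Q_w = V / θ_c = 19636 / 12.8 = 1534 m³/d.

Q_w ≈ 1530 m³/d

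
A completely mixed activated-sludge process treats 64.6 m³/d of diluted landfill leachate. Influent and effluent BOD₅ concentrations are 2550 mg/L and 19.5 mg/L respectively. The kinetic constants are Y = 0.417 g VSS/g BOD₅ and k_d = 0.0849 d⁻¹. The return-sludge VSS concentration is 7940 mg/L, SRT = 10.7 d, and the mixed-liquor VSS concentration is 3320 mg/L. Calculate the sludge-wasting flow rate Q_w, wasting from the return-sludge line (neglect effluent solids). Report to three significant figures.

Q_w ≈ 4.50 m³/d

Rearranging the biomass balance for a CMAS with decay, V = Y·Q·ΔS·θ_c / [X·(1+k_d θ_c)] = 0.417 × 64.6 × (2550 − 19.5) × 10.7 / [3320 × (1 + 0.0849 × 10.7)] = 7.29×10^5 / 6336 = 115.1 m³.
Wasting from the return line (neglecting effluent solids): Q_w = V·X / (θ_c·X_r) = 115.1 × 3320 / (10.7 × 7940) = 4.499 m³/d.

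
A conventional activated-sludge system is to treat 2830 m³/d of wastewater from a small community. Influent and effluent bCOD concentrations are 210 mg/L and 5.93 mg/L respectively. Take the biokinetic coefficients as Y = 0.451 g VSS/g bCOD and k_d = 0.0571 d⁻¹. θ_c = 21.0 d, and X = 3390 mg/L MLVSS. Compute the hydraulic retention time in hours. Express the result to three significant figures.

τ ≈ 6.22 h

Steady-state biomass mass balance: V·X·(1 + k_d·θ_c) = Y·Q·(S₀ − S)·θ_c, so V = 0.451 × 2830 × (210 − 5.93) × 21.0 / [3390 × (1 + 0.0571 × 21.0)] = 5.47×10^6 / 7455 = 733.7 m³.
Hydraulic retention time τ = V/Q = 733.7 / 2830 = 0.2593 d = 6.222 h.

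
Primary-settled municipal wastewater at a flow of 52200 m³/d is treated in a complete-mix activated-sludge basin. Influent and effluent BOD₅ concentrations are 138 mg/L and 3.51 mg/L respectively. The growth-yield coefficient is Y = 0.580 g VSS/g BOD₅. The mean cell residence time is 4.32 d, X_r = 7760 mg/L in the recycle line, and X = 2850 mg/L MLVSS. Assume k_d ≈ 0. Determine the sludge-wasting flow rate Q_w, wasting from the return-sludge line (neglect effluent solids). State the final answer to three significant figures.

Q_w ≈ 525 m³/d

Biomass mass balance (decay neglected): V·X = Y·Q·(S₀ − S)·θ_c, so V = 0.580 × 52200 × (138 − 3.51) × 4.32 / 2850 = 6172 m³.
θ_c = V·X/(Q_w·X_r) when wasting from the recycle, so Q_w = V·X/(θ_c·X_r) = 6172 × 2850 / (4.32 × 7760) = 524.7 m³/d.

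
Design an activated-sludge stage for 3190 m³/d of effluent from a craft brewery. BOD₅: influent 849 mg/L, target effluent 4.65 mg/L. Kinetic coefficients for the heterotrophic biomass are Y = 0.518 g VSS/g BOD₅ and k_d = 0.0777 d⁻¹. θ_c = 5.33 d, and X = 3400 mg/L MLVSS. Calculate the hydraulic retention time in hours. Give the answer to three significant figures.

τ ≈ 11.6 h

From the SRT design equation V = Y Q (S₀−S) θ_c / [X (1 + k_d θ_c)] = 0.518 × 3190 × (849 − 4.65) × 5.33 / [3400 × (1 + 0.0777 × 5.33)] = 7.44×10^6 / 4808 = 1547 m³.
HRT = V/Q = 1547 m³ / 3190 m³·d⁻¹ = 0.4849 d × 24 = 11.64 h.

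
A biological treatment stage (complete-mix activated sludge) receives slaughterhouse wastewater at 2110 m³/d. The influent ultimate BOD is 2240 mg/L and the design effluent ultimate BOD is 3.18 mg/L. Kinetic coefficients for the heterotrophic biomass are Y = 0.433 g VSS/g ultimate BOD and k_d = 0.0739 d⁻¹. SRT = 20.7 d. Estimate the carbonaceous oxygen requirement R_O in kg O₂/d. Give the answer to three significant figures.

R_O ≈ 3570 kg O₂/d

Observed yield with endogenous decay: Y_obs = Y / (1 + k_d·θ_c) = 0.433 / (1 + 0.0739 × 20.7) = 0.433 / 2.530 = 0.1712 g VSS/g ultimate BOD.
ΔS = 2240 − 3.18 = 2237 mg/L, so the substrate removal rate is 2110 × 2237/1000 = 4720 kg ultimate BOD/d.
P_X = Y_obs·Q·(S₀ − S) = 0.1712 × 4720 = 807.8 kg VSS/d.
R_O = Q·(S₀ − S) − 1.42·P_X = 4720 − 1.42 × 807.8 = 3573 kg O₂/d.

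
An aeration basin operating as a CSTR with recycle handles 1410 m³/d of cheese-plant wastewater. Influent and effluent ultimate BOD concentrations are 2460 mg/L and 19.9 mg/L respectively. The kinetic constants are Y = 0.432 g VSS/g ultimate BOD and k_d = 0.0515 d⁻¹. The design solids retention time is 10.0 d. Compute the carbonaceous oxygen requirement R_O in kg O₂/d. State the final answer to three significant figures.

The observed yield is Y_obs = Y/(1 + k_d·θ_c) = 0.432 / (1 + 0.0515 × 10.0) = 0.432 / 1.515 = 0.2851 g VSS per g ultimate BOD removed.
Substrate removed = Q·(S₀ − S) = 1410 m³/d × (2460 − 19.9) g/m³ = 3.44×10^6 g/d = 3441 kg/d.
Net sludge production P_X = 0.2851 × 3441 = 981.1 kg VSS/d.
R_O = Q·(S₀ − S) − 1.42·P_X = 3441 − 1.42 × 981.1 = 2047 kg O₂/d.

R_O ≈ 2050 kg O₂/d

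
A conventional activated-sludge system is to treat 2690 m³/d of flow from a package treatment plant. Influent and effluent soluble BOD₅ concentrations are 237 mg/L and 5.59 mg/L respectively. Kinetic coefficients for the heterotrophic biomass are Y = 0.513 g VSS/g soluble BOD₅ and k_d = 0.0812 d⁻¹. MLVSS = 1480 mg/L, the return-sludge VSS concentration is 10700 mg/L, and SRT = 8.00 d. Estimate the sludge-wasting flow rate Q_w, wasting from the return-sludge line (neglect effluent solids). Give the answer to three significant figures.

Rearranging the biomass balance for a CMAS with decay, V = Y·Q·ΔS·θ_c / [X·(1+k_d θ_c)] = 0.513 × 2690 × (237 − 5.59) × 8.00 / [1480 × (1 + 0.0812 × 8.00)] = 2.55×10^6 / 2441 = 1046 m³.
Wasting from the return line (neglecting effluent solids): Q_w = V·X / (θ_c·X_r) = 1046 × 1480 / (8.00 × 10700) = 18.09 m³/d.

Q_w ≈ 18.1 m³/d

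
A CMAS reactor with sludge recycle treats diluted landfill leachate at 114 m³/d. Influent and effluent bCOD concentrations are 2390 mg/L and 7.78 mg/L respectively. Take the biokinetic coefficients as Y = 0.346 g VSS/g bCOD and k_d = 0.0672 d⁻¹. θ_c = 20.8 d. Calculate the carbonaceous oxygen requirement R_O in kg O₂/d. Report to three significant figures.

R_O ≈ 216 kg O₂/d

The observed yield is Y_obs = Y/(1 + k_d·θ_c) = 0.346 / (1 + 0.0672 × 20.8) = 0.346 / 2.398 = 0.1443 g VSS per g bCOD removed.
Substrate removed = Q·(S₀ − S) = 114 m³/d × (2390 − 7.78) g/m³ = 2.72×10^5 g/d = 271.6 kg/d.
Biomass synthesised: P_X = Y_obs × 271.6 = 39.19 kg VSS/d.
Carbonaceous O₂ demand = substrate oxidised − cell-mass equivalent = 271.6 − 1.42 × 39.19 = 215.9 kg O₂/d.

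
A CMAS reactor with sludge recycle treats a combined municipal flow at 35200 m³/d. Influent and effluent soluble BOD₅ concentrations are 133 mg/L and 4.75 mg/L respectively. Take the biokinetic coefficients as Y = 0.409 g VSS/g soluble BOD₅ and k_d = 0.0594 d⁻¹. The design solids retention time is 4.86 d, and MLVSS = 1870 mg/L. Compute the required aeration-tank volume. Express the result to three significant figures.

V ≈ 3720 m³

From the SRT design equation V = Y Q (S₀−S) θ_c / [X (1 + k_d θ_c)] = 0.409 × 35200 × (133 − 4.75) × 4.86 / [1870 × (1 + 0.0594 × 4.86)] = 8.97×10^6 / 2410 = 3724 m³.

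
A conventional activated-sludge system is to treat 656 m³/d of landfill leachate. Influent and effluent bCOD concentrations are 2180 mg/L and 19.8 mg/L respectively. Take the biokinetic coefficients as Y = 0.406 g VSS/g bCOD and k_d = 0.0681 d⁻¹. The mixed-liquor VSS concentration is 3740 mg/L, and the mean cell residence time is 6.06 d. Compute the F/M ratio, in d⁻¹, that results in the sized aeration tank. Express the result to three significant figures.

Steady-state biomass mass balance: V·X·(1 + k_d·θ_c) = Y·Q·(S₀ − S)·θ_c, so V = 0.406 × 656 × (2180 − 19.8) × 6.06 / [3740 × (1 + 0.0681 × 6.06)] = 3.49×10^6 / 5283 = 659.9 m³.
Food-to-microorganism ratio F/M = Q S₀ / (V X) = 656 × 2180 / (659.9 × 3740) = 0.5794 d⁻¹.

F/M ≈ 0.579 d⁻¹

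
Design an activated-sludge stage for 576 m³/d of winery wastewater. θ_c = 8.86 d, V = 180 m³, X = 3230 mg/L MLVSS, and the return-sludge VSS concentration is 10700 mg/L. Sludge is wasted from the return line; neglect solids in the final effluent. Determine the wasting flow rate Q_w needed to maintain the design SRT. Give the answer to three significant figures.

Q_w ≈ 6.13 m³/d

Q_w = (V·X)/(θ_c X_r) = 180.0 × 3230 / (8.86 × 10700) = 6.133 m³/d.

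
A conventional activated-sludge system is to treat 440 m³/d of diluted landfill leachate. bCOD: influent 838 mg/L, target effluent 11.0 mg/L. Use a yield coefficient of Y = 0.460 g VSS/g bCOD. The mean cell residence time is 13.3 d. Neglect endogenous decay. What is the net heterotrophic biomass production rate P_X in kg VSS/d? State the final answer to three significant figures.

P_X ≈ 167 kg VSS/d

Since k_d ≈ 0, Y_obs = Y = 0.460 g VSS/g bCOD.
ΔS = 838 − 11.0 = 827.0 mg/L, so the substrate removal rate is 440 × 827.0/1000 = 363.9 kg bCOD/d.
P_X = Y_obs · Q(S₀ − S) = 0.4600 × 363.9 = 167.4 kg VSS/d.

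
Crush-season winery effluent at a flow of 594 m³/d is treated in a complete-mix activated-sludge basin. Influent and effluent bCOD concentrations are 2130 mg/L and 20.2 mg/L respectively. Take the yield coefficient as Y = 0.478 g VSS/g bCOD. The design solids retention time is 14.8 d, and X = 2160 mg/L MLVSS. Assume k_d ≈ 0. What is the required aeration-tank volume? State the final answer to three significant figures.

With k_d = 0 the design equation reduces to V = Y Q (S₀−S) θ_c / X = 0.478 × 594 × (2130 − 20.2) × 14.8 / 2160 = 4105 m³.

V ≈ 4100 m³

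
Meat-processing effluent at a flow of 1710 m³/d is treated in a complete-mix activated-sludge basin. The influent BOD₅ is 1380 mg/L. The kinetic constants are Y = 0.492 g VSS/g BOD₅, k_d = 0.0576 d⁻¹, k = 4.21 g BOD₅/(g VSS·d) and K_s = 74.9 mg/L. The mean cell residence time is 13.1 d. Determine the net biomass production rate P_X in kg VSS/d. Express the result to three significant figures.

For a completely mixed reactor with recycle the Lawrence–McCarty relation gives S = K_s·(1 + k_d·θ_c) / [θ_c·(Y·k − k_d) − 1] = 74.9 × (1 + 0.0576 × 13.1) / [13.1 × (0.492 × 4.21 − 0.0576) − 1] = 131.4 / 25.38 = 5.178 mg/L.
Observed yield with endogenous decay: Y_obs = Y / (1 + k_d·θ_c) = 0.492 / (1 + 0.0576 × 13.1) = 0.492 / 1.755 = 0.2804 g VSS/g BOD₅.
Q·(S₀ − S) = 1710 × (1380 − 5.18) × 10⁻³ = 2351 kg/d removed.
Net biomass production P_X = Y_obs × Q·(S₀ − S) = 0.2804 × 2351 = 659.2 kg VSS/d.

P_X ≈ 659 kg VSS/d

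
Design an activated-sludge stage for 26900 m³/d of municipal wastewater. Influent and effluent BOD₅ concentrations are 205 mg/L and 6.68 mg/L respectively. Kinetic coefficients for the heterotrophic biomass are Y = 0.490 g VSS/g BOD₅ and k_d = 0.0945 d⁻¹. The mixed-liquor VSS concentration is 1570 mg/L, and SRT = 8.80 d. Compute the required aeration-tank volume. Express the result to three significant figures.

V ≈ 8000 m³

From the SRT design equation V = Y Q (S₀−S) θ_c / [X (1 + k_d θ_c)] = 0.490 × 26900 × (205 − 6.68) × 8.80 / [1570 × (1 + 0.0945 × 8.80)] = 2.3×10^7 / 2876 = 8000 m³.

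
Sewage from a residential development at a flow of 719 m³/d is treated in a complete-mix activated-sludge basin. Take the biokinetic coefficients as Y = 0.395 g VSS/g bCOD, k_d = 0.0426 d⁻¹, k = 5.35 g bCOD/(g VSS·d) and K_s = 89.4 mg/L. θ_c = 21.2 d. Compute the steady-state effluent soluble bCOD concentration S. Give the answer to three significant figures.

S ≈ 3.97 mg/L

For a completely mixed reactor with recycle the Lawrence–McCarty relation gives S = K_s·(1 + k_d·θ_c) / [θ_c·(Y·k − k_d) − 1] = 89.4 × (1 + 0.0426 × 21.2) / [21.2 × (0.395 × 5.35 − 0.0426) − 1] = 170.1 / 42.90 = 3.966 mg/L.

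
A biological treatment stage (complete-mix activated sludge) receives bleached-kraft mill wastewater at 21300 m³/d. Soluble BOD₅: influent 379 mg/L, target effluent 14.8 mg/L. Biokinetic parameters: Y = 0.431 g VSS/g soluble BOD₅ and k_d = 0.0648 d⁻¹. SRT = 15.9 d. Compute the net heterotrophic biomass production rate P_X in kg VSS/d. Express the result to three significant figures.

P_X ≈ 1650 kg VSS/d

Y_obs = Y / (1 + k_d θ_c) = 0.431 / (1 + 0.0648 × 15.9) = 0.431 / 2.030 = 0.2123.
Substrate removed = Q·(S₀ − S) = 21300 m³/d × (379 − 14.8) g/m³ = 7.76×10^6 g/d = 7757 kg/d.
Net biomass production P_X = Y_obs × Q·(S₀ − S) = 0.2123 × 7757 = 1647 kg VSS/d.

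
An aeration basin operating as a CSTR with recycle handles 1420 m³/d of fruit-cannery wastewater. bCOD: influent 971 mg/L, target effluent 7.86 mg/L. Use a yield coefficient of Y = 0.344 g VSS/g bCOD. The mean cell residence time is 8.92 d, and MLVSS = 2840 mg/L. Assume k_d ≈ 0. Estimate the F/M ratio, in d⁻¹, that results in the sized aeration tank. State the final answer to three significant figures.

V·X = Y·Q·ΔS·θ_c gives V = 0.344 × 1420 × (971 − 7.86) × 8.92 / 2840 = 1478 m³.
F/M = applied load / biomass = Q·S₀/(V·X) = 1420 × 971 / (1478 × 2840) = 0.3286 d⁻¹.

F/M ≈ 0.329 d⁻¹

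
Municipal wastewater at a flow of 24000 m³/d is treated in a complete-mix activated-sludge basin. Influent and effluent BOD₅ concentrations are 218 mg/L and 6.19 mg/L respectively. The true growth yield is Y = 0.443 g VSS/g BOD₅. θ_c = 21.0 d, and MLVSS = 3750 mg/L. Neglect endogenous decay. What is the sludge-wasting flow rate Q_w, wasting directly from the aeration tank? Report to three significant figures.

Biomass mass balance (decay neglected): V·X = Y·Q·(S₀ − S)·θ_c, so V = 0.443 × 24000 × (218 − 6.19) × 21.0 / 3750 = 12611 m³.
With mixed-liquor wasting, θ_c = V/Q_w, so Q_w = V/θ_c = 12611/21.0 = 600.5 m³/d.

Q_w ≈ 601 m³/d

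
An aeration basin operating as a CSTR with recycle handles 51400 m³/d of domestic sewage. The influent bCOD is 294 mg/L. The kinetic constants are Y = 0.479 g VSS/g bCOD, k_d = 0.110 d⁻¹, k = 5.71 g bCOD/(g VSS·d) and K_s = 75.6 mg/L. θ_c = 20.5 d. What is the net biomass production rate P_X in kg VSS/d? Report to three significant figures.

P_X ≈ 2190 kg VSS/d

From the Monod/SRT balance for a CMAS, S = K_s·(1+k_d θ_c)/[θ_c·(Y k − k_d) − 1] = 75.6 × (1 + 0.110 × 20.5) / [20.5 × (0.479 × 5.71 − 0.110) − 1] = 246.1 / 52.81 = 4.659 mg/L.
Y_obs = Y / (1 + k_d θ_c) = 0.479 / (1 + 0.110 × 20.5) = 0.479 / 3.255 = 0.1472.
Substrate removed = Q·(S₀ − S) = 51400 m³/d × (294 − 4.66) g/m³ = 1.49×10^7 g/d = 14872 kg/d.
Biomass produced: P_X = Y_obs·Q·ΔS = 0.1472 × 14872 ≈ 2189 kg VSS/d.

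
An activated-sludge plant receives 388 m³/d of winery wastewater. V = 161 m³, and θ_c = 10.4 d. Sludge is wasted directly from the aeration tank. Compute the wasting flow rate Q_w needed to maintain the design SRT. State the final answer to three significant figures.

Q_w ≈ 15.5 m³/d

For wasting at MLVSS concentration, Q_w = V/θ_c = 161.0/10.4 = 15.48 m³/d.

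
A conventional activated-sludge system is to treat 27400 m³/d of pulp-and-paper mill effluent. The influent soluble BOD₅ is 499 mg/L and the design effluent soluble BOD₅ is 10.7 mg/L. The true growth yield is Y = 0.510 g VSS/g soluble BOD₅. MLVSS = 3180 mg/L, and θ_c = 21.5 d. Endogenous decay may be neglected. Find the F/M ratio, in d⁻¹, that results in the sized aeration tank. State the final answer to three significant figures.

With k_d = 0 the design equation reduces to V = Y Q (S₀−S) θ_c / X = 0.510 × 27400 × (499 − 10.7) × 21.5 / 3180 = 46134 m³.
F/M = applied load / biomass = Q·S₀/(V·X) = 27400 × 499 / (46134 × 3180) = 0.09320 d⁻¹.

F/M ≈ 0.0932 d⁻¹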